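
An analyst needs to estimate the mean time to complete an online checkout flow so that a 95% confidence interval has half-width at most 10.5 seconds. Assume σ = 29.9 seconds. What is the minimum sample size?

n = 32

For a mean, the margin of error is E = z·σ/√n, so n = (zσ/E)².
At 95% confidence, z = 1.960.
n = (1.960 × 29.9 / 10.5)² = 31.15
Round up: n = 32.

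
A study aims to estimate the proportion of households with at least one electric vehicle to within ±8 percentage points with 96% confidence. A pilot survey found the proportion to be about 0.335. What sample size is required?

147

For a proportion with margin E = 0.08 at 96% confidence, z = 2.054.
n = p̂(1−p̂)(z/E)² = 0.335 × 0.665 × (2.054/0.08)² = 146.85
Round up: n = 147.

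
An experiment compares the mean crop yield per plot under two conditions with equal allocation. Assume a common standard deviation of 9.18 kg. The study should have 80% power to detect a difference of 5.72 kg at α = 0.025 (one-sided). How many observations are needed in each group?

For two equal groups, n per group = 2·((z_α + z_β)·σ/δ)².
z_α = 1.960; z_β = 0.842 (power 80%).
n = 2 × (2.802 × 9.18 / 5.72)² = 2 × 20.22 = 40.44
Round up: n = 41 per group.

41 per group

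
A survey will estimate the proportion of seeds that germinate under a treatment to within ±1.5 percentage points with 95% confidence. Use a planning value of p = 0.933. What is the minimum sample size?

n = 1068

For a proportion with margin E = 0.015 at 95% confidence, z = 1.960.
n = p̂(1−p̂)(z/E)² = 0.933 × 0.067 × (1.960/0.015)² = 1067.30
Round up: n = 1068.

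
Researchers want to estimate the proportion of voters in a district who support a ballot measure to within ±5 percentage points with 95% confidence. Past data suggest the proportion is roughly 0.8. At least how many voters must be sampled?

For a proportion with margin E = 0.05 at 95% confidence, z = 1.960.
n = p̂(1−p̂)(z/E)² = 0.8 × 0.2 × (1.960/0.05)² = 245.86
Round up: n = 246.

246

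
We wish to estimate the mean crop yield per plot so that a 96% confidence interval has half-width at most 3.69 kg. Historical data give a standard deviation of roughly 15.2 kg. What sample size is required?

For a mean, the margin of error is E = z·σ/√n, so n = (zσ/E)².
At 96% confidence, z = 2.054.
n = (2.054 × 15.2 / 3.69)² = 71.59
Round up: n = 72.

n = 72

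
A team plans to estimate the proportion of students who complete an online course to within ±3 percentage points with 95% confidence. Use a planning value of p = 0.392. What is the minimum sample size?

For a proportion with margin E = 0.03 at 95% confidence, z = 1.960.
n = p̂(1−p̂)(z/E)² = 0.392 × 0.608 × (1.960/0.03)² = 1017.32
Round up: n = 1018.

1018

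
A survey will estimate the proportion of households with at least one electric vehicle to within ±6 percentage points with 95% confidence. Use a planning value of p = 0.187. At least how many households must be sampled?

163

For a proportion with margin E = 0.06 at 95% confidence, z = 1.960.
n = p̂(1−p̂)(z/E)² = 0.187 × 0.813 × (1.960/0.06)² = 162.23
Round up: n = 163.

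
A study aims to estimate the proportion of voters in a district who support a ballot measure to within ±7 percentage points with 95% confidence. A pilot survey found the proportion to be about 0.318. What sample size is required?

For a proportion with margin E = 0.07 at 95% confidence, z = 1.960.
n = p̂(1−p̂)(z/E)² = 0.318 × 0.682 × (1.960/0.07)² = 170.03
Round up: n = 171.

171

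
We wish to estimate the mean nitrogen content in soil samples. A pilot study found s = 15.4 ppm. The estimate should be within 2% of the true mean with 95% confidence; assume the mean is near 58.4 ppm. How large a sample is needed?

668

For a mean, the margin of error is E = z·σ/√n, so n = (zσ/E)².
At 95% confidence, z = 1.960.
E = 2% of 58.4 = 1.168 ppm.
n = (1.960 × 15.4 / 1.168)² = 667.83
Round up: n = 668.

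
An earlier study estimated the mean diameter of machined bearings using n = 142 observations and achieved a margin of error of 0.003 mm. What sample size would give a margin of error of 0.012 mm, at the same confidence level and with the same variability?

9

Margin of error scales as 1/√n, so n₂ = n₁·(E₁/E₂)².
n₂ = 142 × (0.003/0.012)² = 142 × 0.0625 = 8.88
Round up: n₂ = 9.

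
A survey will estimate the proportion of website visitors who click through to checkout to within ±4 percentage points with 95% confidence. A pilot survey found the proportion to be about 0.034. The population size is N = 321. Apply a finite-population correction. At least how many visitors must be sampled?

64

For a proportion with margin E = 0.04 at 95% confidence, z = 1.960.
n = p̂(1−p̂)(z/E)² = 0.034 × 0.966 × (1.960/0.04)² = 78.86 — call this n₀.
Finite-population correction with N = 321: n = n₀ / (1 + (n₀−1)/N) = 78.86 / 1.243 = 63.44
Round up: n = 64.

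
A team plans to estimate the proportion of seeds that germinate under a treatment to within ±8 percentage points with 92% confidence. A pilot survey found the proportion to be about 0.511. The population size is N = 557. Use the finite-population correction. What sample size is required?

For a proportion with margin E = 0.08 at 92% confidence, z = 1.751.
n = p̂(1−p̂)(z/E)² = 0.511 × 0.489 × (1.751/0.08)² = 119.71 — call this n₀.
Finite-population correction with N = 557: n = n₀ / (1 + (n₀−1)/N) = 119.71 / 1.213 = 98.69
Round up: n = 99.

99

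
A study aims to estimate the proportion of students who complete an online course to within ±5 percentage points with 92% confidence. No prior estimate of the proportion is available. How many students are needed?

307

For a proportion with margin E = 0.05 at 92% confidence, z = 1.751.
With no prior estimate, use p = 0.5, which maximizes p(1−p) at 0.25.
n = 0.25 × (z/E)² = 0.25 × (1.751/0.05)² = 306.60
Round up: n = 307.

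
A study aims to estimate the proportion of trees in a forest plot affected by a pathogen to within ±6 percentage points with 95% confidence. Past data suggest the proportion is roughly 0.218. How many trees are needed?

For a proportion with margin E = 0.06 at 95% confidence, z = 1.960.
n = p̂(1−p̂)(z/E)² = 0.218 × 0.782 × (1.960/0.06)² = 181.92
Round up: n = 182.

182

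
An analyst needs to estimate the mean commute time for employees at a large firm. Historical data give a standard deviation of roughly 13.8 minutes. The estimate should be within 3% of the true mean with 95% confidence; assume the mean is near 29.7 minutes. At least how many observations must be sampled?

For a mean, the margin of error is E = z·σ/√n, so n = (zσ/E)².
At 95% confidence, z = 1.960.
E = 3% of 29.7 = 0.891 minutes.
n = (1.960 × 13.8 / 0.891)² = 921.54
Round up: n = 922.

922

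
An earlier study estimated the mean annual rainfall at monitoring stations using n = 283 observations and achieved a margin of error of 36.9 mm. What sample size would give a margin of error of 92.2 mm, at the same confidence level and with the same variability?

Margin of error scales as 1/√n, so n₂ = n₁·(E₁/E₂)².
n₂ = 283 × (36.9/92.2)² = 283 × 0.1602 = 45.34
Round up: n₂ = 46.

46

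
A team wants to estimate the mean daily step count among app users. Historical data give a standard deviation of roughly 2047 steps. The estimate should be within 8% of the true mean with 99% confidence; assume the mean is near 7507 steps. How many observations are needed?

For a mean, the margin of error is E = z·σ/√n, so n = (zσ/E)².
At 99% confidence, z = 2.576.
E = 8% of 7507 = 600.6 steps.
n = (2.576 × 2047 / 600.6)² = 77.09
Round up: n = 78.

78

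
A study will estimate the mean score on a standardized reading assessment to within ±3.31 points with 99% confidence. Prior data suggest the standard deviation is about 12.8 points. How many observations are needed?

100

For a mean, the margin of error is E = z·σ/√n, so n = (zσ/E)².
At 99% confidence, z = 2.576.
n = (2.576 × 12.8 / 3.31)² = 99.23
Round up: n = 100.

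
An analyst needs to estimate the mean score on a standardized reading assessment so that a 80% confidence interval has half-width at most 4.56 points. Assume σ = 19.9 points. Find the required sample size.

For a mean, the margin of error is E = z·σ/√n, so n = (zσ/E)².
At 80% confidence, z = 1.282.
n = (1.282 × 19.9 / 4.56)² = 31.30
Round up: n = 32.

n = 32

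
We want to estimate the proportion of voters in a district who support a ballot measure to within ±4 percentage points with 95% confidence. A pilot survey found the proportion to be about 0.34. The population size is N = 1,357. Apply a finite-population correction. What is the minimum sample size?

For a proportion with margin E = 0.04 at 95% confidence, z = 1.960.
n = p̂(1−p̂)(z/E)² = 0.34 × 0.66 × (1.960/0.04)² = 538.78 — call this n₀.
Finite-population correction with N = 1,357: n = n₀ / (1 + (n₀−1)/N) = 538.78 / 1.396 = 385.95
Round up: n = 386.

386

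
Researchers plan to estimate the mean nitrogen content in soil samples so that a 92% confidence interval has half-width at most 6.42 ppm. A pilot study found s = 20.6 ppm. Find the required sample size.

For a mean, the margin of error is E = z·σ/√n, so n = (zσ/E)².
At 92% confidence, z = 1.751.
n = (1.751 × 20.6 / 6.42)² = 31.57
Round up: n = 32.

32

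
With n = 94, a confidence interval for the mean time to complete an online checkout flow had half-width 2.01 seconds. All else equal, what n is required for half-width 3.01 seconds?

42

Margin of error scales as 1/√n, so n₂ = n₁·(E₁/E₂)².
n₂ = 94 × (2.01/3.01)² = 94 × 0.4459 = 41.91
Round up: n₂ = 42.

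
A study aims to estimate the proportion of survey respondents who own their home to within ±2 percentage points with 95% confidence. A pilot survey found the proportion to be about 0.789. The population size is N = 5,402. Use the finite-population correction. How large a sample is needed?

1234

For a proportion with margin E = 0.02 at 95% confidence, z = 1.960.
n = p̂(1−p̂)(z/E)² = 0.789 × 0.211 × (1.960/0.02)² = 1598.86 — call this n₀.
Finite-population correction with N = 5,402: n = n₀ / (1 + (n₀−1)/N) = 1598.86 / 1.296 = 1233.69
Round up: n = 1234.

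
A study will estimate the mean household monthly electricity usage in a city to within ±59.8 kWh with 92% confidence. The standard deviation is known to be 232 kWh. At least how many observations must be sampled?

47

For a mean, the margin of error is E = z·σ/√n, so n = (zσ/E)².
At 92% confidence, z = 1.751.
n = (1.751 × 232 / 59.8)² = 46.15
Round up: n = 47.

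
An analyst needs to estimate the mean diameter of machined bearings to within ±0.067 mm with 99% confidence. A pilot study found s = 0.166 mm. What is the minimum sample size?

41

For a mean, the margin of error is E = z·σ/√n, so n = (zσ/E)².
At 99% confidence, z = 2.576.
n = (2.576 × 0.166 / 0.067)² = 40.73
Round up: n = 41.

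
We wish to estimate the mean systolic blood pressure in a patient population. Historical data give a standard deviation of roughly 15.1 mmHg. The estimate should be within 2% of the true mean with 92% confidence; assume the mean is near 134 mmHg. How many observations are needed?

For a mean, the margin of error is E = z·σ/√n, so n = (zσ/E)².
At 92% confidence, z = 1.751.
E = 2% of 134 = 2.68 mmHg.
n = (1.751 × 15.1 / 2.68)² = 97.33
Round up: n = 98.

98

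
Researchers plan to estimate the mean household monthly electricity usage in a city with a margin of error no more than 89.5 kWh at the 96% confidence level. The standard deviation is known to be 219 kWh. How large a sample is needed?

For a mean, the margin of error is E = z·σ/√n, so n = (zσ/E)².
At 96% confidence, z = 2.054.
n = (2.054 × 219 / 89.5)² = 25.26
Round up: n = 26.

26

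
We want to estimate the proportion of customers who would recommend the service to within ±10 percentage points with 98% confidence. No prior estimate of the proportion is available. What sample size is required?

For a proportion with margin E = 0.1 at 98% confidence, z = 2.326.
With no prior estimate, use p = 0.5, which maximizes p(1−p) at 0.25.
n = 0.25 × (z/E)² = 0.25 × (2.326/0.1)² = 135.26
Round up: n = 136.

136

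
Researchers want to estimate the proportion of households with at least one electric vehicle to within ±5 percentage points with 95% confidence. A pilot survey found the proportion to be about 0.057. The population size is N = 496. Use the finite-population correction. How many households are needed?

For a proportion with margin E = 0.05 at 95% confidence, z = 1.960.
n = p̂(1−p̂)(z/E)² = 0.057 × 0.943 × (1.960/0.05)² = 82.60 — call this n₀.
Finite-population correction with N = 496: n = n₀ / (1 + (n₀−1)/N) = 82.60 / 1.165 = 70.90
Round up: n = 71.

71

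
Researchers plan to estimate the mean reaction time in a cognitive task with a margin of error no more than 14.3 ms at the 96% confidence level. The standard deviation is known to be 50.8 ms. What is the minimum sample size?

54

For a mean, the margin of error is E = z·σ/√n, so n = (zσ/E)².
At 96% confidence, z = 2.054.
n = (2.054 × 50.8 / 14.3)² = 53.24
Round up: n = 54.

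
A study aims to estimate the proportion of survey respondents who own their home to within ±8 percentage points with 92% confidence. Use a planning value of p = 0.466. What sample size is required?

For a proportion with margin E = 0.08 at 92% confidence, z = 1.751.
n = p̂(1−p̂)(z/E)² = 0.466 × 0.534 × (1.751/0.08)² = 119.21
Round up: n = 120.

120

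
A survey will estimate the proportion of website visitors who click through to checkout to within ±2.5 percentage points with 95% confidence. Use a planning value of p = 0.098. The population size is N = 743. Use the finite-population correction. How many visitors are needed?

315

For a proportion with margin E = 0.025 at 95% confidence, z = 1.960.
n = p̂(1−p̂)(z/E)² = 0.098 × 0.902 × (1.960/0.025)² = 543.33 — call this n₀.
Finite-population correction with N = 743: n = n₀ / (1 + (n₀−1)/N) = 543.33 / 1.73 = 314.06
Round up: n = 315.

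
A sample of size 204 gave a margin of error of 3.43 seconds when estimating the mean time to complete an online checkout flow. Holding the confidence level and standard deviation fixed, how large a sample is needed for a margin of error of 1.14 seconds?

Margin of error scales as 1/√n, so n₂ = n₁·(E₁/E₂)².
n₂ = 204 × (3.43/1.14)² = 204 × 9.053 = 1846.81
Round up: n₂ = 1847.

1847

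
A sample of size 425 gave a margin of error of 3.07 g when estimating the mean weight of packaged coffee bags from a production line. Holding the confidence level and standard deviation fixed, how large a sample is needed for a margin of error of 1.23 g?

Margin of error scales as 1/√n, so n₂ = n₁·(E₁/E₂)².
n₂ = 425 × (3.07/1.23)² = 425 × 6.23 = 2647.75
Round up: n₂ = 2648.

2648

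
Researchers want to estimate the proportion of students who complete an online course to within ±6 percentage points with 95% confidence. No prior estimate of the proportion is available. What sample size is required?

267

For a proportion with margin E = 0.06 at 95% confidence, z = 1.960.
With no prior estimate, use p = 0.5, which maximizes p(1−p) at 0.25.
n = 0.25 × (z/E)² = 0.25 × (1.960/0.06)² = 266.78
Round up: n = 267.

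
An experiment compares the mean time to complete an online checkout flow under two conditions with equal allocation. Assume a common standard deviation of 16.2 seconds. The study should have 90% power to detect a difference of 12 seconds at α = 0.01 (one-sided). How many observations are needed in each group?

For two equal groups, n per group = 2·((z_α + z_β)·σ/δ)².
z_α = 2.326; z_β = 1.282 (power 90%).
n = 2 × (3.608 × 16.2 / 12)² = 2 × 23.72 = 47.44
Round up: n = 48 per group.

48 per group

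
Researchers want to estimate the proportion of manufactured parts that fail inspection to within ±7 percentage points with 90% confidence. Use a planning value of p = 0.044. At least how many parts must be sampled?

24

For a proportion with margin E = 0.07 at 90% confidence, z = 1.645.
n = p̂(1−p̂)(z/E)² = 0.044 × 0.956 × (1.645/0.07)² = 23.23
Round up: n = 24.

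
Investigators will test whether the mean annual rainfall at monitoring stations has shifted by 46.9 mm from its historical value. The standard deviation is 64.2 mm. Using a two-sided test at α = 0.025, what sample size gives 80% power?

For a one-sample z-test, n = ((z_{α/2} + z_β)·σ/δ)².
z_{α/2} = 2.241 (two-sided α = 0.025); z_β = 0.842 (power 80% → β = 0.2).
n = (3.083 × 64.2 / 46.9)² = 17.81
Round up: n = 18.

n = 18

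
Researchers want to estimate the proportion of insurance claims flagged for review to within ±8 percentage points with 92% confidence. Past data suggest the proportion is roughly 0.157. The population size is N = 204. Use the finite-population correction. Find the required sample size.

For a proportion with margin E = 0.08 at 92% confidence, z = 1.751.
n = p̂(1−p̂)(z/E)² = 0.157 × 0.843 × (1.751/0.08)² = 63.40 — call this n₀.
Finite-population correction with N = 204: n = n₀ / (1 + (n₀−1)/N) = 63.40 / 1.306 = 48.55
Round up: n = 49.

49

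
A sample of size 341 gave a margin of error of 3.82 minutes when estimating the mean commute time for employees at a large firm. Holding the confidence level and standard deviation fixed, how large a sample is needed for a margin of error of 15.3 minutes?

22

Margin of error scales as 1/√n, so n₂ = n₁·(E₁/E₂)².
n₂ = 341 × (3.82/15.3)² = 341 × 0.06234 = 21.26
Round up: n₂ = 22.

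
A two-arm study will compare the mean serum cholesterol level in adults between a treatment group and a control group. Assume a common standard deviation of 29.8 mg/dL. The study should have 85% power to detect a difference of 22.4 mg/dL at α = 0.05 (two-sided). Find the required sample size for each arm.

32 per group

For two equal groups, n per group = 2·((z_{α/2} + z_β)·σ/δ)².
z_{α/2} = 1.960; z_β = 1.036 (power 85%).
n = 2 × (2.996 × 29.8 / 22.4)² = 2 × 15.89 = 31.78
Round up: n = 32 per group.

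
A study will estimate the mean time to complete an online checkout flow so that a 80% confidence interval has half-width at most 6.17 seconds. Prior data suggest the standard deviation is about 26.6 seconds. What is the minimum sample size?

n = 31

For a mean, the margin of error is E = z·σ/√n, so n = (zσ/E)².
At 80% confidence, z = 1.282.
n = (1.282 × 26.6 / 6.17)² = 30.55
Round up: n = 31.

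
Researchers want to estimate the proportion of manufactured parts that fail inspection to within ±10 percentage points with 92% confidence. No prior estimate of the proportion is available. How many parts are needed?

n = 77

For a proportion with margin E = 0.1 at 92% confidence, z = 1.751.
With no prior estimate, use p = 0.5, which maximizes p(1−p) at 0.25.
n = 0.25 × (z/E)² = 0.25 × (1.751/0.1)² = 76.65
Round up: n = 77.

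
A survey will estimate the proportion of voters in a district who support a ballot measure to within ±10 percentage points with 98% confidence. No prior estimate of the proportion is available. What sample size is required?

For a proportion with margin E = 0.1 at 98% confidence, z = 2.326.
With no prior estimate, use p = 0.5, which maximizes p(1−p) at 0.25.
n = 0.25 × (z/E)² = 0.25 × (2.326/0.1)² = 135.26
Round up: n = 136.

136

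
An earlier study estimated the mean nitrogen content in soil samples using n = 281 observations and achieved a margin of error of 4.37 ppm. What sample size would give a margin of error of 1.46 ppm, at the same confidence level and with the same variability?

Margin of error scales as 1/√n, so n₂ = n₁·(E₁/E₂)².
n₂ = 281 × (4.37/1.46)² = 281 × 8.959 = 2517.48
Round up: n₂ = 2518.

2518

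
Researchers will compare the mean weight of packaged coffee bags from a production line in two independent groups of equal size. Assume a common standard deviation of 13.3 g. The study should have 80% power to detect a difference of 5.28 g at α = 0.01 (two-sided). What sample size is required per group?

For two equal groups, n per group = 2·((z_{α/2} + z_β)·σ/δ)².
z_{α/2} = 2.576; z_β = 0.842 (power 80%).
n = 2 × (3.418 × 13.3 / 5.28)² = 2 × 74.13 = 148.26
Round up: n = 149 per group.

149 per group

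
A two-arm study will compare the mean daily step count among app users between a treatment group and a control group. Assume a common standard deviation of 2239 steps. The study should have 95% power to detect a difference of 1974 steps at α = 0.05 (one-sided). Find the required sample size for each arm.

For two equal groups, n per group = 2·((z_α + z_β)·σ/δ)².
z_α = 1.645; z_β = 1.645 (power 95%).
n = 2 × (3.290 × 2239 / 1974)² = 2 × 13.93 = 27.86
Round up: n = 28 per group.

28 per group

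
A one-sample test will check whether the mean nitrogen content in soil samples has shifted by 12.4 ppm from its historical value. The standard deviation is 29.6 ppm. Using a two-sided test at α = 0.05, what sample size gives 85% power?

For a one-sample z-test, n = ((z_{α/2} + z_β)·σ/δ)².
z_{α/2} = 1.960 (two-sided α = 0.05); z_β = 1.036 (power 85% → β = 0.15).
n = (2.996 × 29.6 / 12.4)² = 51.15
Round up: n = 52.

n = 52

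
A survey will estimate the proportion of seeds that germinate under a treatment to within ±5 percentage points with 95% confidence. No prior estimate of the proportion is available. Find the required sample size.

385

For a proportion with margin E = 0.05 at 95% confidence, z = 1.960.
With no prior estimate, use p = 0.5, which maximizes p(1−p) at 0.25.
n = 0.25 × (z/E)² = 0.25 × (1.960/0.05)² = 384.16
Round up: n = 385.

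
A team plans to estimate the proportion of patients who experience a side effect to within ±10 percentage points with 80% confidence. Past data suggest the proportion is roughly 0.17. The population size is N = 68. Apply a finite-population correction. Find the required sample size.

For a proportion with margin E = 0.1 at 80% confidence, z = 1.282.
n = p̂(1−p̂)(z/E)² = 0.17 × 0.83 × (1.282/0.1)² = 23.19 — call this n₀.
Finite-population correction with N = 68: n = n₀ / (1 + (n₀−1)/N) = 23.19 / 1.326 = 17.49
Round up: n = 18.

n = 18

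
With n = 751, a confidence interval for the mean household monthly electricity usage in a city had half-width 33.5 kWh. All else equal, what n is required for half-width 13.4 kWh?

Margin of error scales as 1/√n, so n₂ = n₁·(E₁/E₂)².
n₂ = 751 × (33.5/13.4)² = 751 × 6.25 = 4693.75
Round up: n₂ = 4694.

4694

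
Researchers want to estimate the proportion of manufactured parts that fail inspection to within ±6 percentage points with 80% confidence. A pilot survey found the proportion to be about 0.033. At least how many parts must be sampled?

15

For a proportion with margin E = 0.06 at 80% confidence, z = 1.282.
n = p̂(1−p̂)(z/E)² = 0.033 × 0.967 × (1.282/0.06)² = 14.57
Round up: n = 15.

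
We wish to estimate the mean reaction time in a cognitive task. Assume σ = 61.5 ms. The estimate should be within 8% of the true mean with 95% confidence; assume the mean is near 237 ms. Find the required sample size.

41

For a mean, the margin of error is E = z·σ/√n, so n = (zσ/E)².
At 95% confidence, z = 1.960.
E = 8% of 237 = 18.96 ms.
n = (1.960 × 61.5 / 18.96)² = 40.42
Round up: n = 41.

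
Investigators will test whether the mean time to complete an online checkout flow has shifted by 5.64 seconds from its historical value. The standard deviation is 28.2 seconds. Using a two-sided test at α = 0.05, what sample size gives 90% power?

n = 263

For a one-sample z-test, n = ((z_{α/2} + z_β)·σ/δ)².
z_{α/2} = 1.960 (two-sided α = 0.05); z_β = 1.282 (power 90% → β = 0.1).
n = (3.242 × 28.2 / 5.64)² = 262.76
Round up: n = 263.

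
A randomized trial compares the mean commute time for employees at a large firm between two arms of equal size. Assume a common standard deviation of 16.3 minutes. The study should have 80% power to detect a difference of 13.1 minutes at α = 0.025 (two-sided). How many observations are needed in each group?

For two equal groups, n per group = 2·((z_{α/2} + z_β)·σ/δ)².
z_{α/2} = 2.241; z_β = 0.842 (power 80%).
n = 2 × (3.083 × 16.3 / 13.1)² = 2 × 14.72 = 29.44
Round up: n = 30 per group.

30 per group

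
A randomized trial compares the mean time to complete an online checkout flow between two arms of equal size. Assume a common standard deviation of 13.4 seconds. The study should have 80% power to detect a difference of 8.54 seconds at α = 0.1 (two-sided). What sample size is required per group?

31 per group

For two equal groups, n per group = 2·((z_{α/2} + z_β)·σ/δ)².
z_{α/2} = 1.645; z_β = 0.842 (power 80%).
n = 2 × (2.487 × 13.4 / 8.54)² = 2 × 15.23 = 30.46
Round up: n = 31 per group.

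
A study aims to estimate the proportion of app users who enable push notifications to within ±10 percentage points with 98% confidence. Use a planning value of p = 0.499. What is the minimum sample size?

n = 136

For a proportion with margin E = 0.1 at 98% confidence, z = 2.326.
n = p̂(1−p̂)(z/E)² = 0.499 × 0.501 × (2.326/0.1)² = 135.26
Round up: n = 136.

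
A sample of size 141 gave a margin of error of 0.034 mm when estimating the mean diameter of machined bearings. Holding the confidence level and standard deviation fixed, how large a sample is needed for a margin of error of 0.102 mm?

16

Margin of error scales as 1/√n, so n₂ = n₁·(E₁/E₂)².
n₂ = 141 × (0.034/0.102)² = 141 × 0.1111 = 15.67
Round up: n₂ = 16.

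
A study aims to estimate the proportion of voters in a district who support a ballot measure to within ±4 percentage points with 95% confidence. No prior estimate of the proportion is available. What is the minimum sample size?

601

For a proportion with margin E = 0.04 at 95% confidence, z = 1.960.
With no prior estimate, use p = 0.5, which maximizes p(1−p) at 0.25.
n = 0.25 × (z/E)² = 0.25 × (1.960/0.04)² = 600.25
Round up: n = 601.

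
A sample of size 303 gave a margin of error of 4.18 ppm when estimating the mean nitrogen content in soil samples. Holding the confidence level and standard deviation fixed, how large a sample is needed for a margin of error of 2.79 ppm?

681

Margin of error scales as 1/√n, so n₂ = n₁·(E₁/E₂)².
n₂ = 303 × (4.18/2.79)² = 303 × 2.245 = 680.24
Round up: n₂ = 681.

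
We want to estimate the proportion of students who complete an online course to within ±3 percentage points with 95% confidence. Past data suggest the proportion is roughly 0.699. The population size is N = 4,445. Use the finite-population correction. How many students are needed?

For a proportion with margin E = 0.03 at 95% confidence, z = 1.960.
n = p̂(1−p̂)(z/E)² = 0.699 × 0.301 × (1.960/0.03)² = 898.08 — call this n₀.
Finite-population correction with N = 4,445: n = n₀ / (1 + (n₀−1)/N) = 898.08 / 1.202 = 747.15
Round up: n = 748.

748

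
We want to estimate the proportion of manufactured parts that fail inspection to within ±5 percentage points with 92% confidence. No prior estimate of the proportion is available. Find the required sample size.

307

For a proportion with margin E = 0.05 at 92% confidence, z = 1.751.
With no prior estimate, use p = 0.5, which maximizes p(1−p) at 0.25.
n = 0.25 × (z/E)² = 0.25 × (1.751/0.05)² = 306.60
Round up: n = 307.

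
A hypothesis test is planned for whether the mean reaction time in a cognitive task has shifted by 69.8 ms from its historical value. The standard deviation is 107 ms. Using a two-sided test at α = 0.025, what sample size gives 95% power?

For a one-sample z-test, n = ((z_{α/2} + z_β)·σ/δ)².
z_{α/2} = 2.241 (two-sided α = 0.025); z_β = 1.645 (power 95% → β = 0.05).
n = (3.886 × 107 / 69.8)² = 35.49
Round up: n = 36.

36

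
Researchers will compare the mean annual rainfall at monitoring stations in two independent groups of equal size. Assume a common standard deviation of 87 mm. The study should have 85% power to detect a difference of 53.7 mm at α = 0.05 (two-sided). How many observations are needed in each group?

For two equal groups, n per group = 2·((z_{α/2} + z_β)·σ/δ)².
z_{α/2} = 1.960; z_β = 1.036 (power 85%).
n = 2 × (2.996 × 87 / 53.7)² = 2 × 23.56 = 47.12
Round up: n = 48 per group.

48 per group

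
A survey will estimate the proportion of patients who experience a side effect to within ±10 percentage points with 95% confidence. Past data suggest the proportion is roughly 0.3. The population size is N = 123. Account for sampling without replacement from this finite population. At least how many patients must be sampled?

49

For a proportion with margin E = 0.1 at 95% confidence, z = 1.960.
n = p̂(1−p̂)(z/E)² = 0.3 × 0.7 × (1.960/0.1)² = 80.67 — call this n₀.
Finite-population correction with N = 123: n = n₀ / (1 + (n₀−1)/N) = 80.67 / 1.648 = 48.95
Round up: n = 49.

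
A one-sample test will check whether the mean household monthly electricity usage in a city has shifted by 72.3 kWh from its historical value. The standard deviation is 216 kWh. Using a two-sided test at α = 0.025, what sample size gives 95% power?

For a one-sample z-test, n = ((z_{α/2} + z_β)·σ/δ)².
z_{α/2} = 2.241 (two-sided α = 0.025); z_β = 1.645 (power 95% → β = 0.05).
n = (3.886 × 216 / 72.3)² = 134.78
Round up: n = 135.

135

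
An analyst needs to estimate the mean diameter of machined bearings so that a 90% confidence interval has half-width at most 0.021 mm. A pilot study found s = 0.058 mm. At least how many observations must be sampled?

21

For a mean, the margin of error is E = z·σ/√n, so n = (zσ/E)².
At 90% confidence, z = 1.645.
n = (1.645 × 0.058 / 0.021)² = 20.64
Round up: n = 21.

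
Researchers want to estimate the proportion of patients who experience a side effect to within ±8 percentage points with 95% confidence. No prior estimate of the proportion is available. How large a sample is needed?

For a proportion with margin E = 0.08 at 95% confidence, z = 1.960.
With no prior estimate, use p = 0.5, which maximizes p(1−p) at 0.25.
n = 0.25 × (z/E)² = 0.25 × (1.960/0.08)² = 150.06
Round up: n = 151.

151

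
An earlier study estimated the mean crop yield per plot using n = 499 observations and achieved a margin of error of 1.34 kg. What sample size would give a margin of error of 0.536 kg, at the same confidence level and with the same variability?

3119

Margin of error scales as 1/√n, so n₂ = n₁·(E₁/E₂)².
n₂ = 499 × (1.34/0.536)² = 499 × 6.25 = 3118.75
Round up: n₂ = 3119.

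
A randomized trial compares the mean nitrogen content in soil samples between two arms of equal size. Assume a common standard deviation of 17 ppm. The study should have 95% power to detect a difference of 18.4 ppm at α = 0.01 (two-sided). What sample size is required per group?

For two equal groups, n per group = 2·((z_{α/2} + z_β)·σ/δ)².
z_{α/2} = 2.576; z_β = 1.645 (power 95%).
n = 2 × (4.221 × 17 / 18.4)² = 2 × 15.21 = 30.42
Round up: n = 31 per group.

31 per group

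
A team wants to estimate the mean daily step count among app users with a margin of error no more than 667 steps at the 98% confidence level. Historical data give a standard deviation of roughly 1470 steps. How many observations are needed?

For a mean, the margin of error is E = z·σ/√n, so n = (zσ/E)².
At 98% confidence, z = 2.326.
n = (2.326 × 1470 / 667)² = 26.28
Round up: n = 27.

27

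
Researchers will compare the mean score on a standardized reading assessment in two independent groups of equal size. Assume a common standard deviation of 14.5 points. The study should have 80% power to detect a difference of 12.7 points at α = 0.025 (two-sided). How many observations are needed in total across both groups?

50 total

For two equal groups, n per group = 2·((z_{α/2} + z_β)·σ/δ)².
z_{α/2} = 2.241; z_β = 0.842 (power 80%).
n = 2 × (3.083 × 14.5 / 12.7)² = 2 × 12.39 = 24.78
Round up: n = 25 per group.
Total across both groups: 2 × 25 = 50.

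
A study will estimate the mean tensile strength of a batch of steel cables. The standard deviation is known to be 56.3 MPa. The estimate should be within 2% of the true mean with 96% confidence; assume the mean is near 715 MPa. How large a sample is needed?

66

For a mean, the margin of error is E = z·σ/√n, so n = (zσ/E)².
At 96% confidence, z = 2.054.
E = 2% of 715 = 14.3 MPa.
n = (2.054 × 56.3 / 14.3)² = 65.40
Round up: n = 66.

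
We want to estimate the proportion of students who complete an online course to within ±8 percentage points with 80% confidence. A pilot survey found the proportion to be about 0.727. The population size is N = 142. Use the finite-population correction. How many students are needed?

38

For a proportion with margin E = 0.08 at 80% confidence, z = 1.282.
n = p̂(1−p̂)(z/E)² = 0.727 × 0.273 × (1.282/0.08)² = 50.97 — call this n₀.
Finite-population correction with N = 142: n = n₀ / (1 + (n₀−1)/N) = 50.97 / 1.352 = 37.70
Round up: n = 38.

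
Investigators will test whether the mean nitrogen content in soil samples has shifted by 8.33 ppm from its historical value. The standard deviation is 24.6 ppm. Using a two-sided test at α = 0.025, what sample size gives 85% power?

n = 94

For a one-sample z-test, n = ((z_{α/2} + z_β)·σ/δ)².
z_{α/2} = 2.241 (two-sided α = 0.025); z_β = 1.036 (power 85% → β = 0.15).
n = (3.277 × 24.6 / 8.33)² = 93.66
Round up: n = 94.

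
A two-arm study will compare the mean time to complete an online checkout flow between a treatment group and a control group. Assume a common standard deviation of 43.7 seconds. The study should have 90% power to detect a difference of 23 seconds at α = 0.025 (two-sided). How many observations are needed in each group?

For two equal groups, n per group = 2·((z_{α/2} + z_β)·σ/δ)².
z_{α/2} = 2.241; z_β = 1.282 (power 90%).
n = 2 × (3.523 × 43.7 / 23)² = 2 × 44.81 = 89.62
Round up: n = 90 per group.

90 per group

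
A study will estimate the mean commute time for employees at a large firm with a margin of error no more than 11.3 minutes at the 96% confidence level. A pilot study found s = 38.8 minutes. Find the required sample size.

For a mean, the margin of error is E = z·σ/√n, so n = (zσ/E)².
At 96% confidence, z = 2.054.
n = (2.054 × 38.8 / 11.3)² = 49.74
Round up: n = 50.

50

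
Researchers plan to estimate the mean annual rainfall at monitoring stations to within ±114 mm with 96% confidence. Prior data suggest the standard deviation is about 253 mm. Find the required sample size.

For a mean, the margin of error is E = z·σ/√n, so n = (zσ/E)².
At 96% confidence, z = 2.054.
n = (2.054 × 253 / 114)² = 20.78
Round up: n = 21.

21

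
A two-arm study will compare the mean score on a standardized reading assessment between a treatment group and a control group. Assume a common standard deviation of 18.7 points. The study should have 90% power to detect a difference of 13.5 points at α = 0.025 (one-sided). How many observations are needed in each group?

41 per group

For two equal groups, n per group = 2·((z_α + z_β)·σ/δ)².
z_α = 1.960; z_β = 1.282 (power 90%).
n = 2 × (3.242 × 18.7 / 13.5)² = 2 × 20.17 = 40.34
Round up: n = 41 per group.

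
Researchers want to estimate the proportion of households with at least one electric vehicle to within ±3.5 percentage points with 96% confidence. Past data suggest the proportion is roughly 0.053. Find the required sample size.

For a proportion with margin E = 0.035 at 96% confidence, z = 2.054.
n = p̂(1−p̂)(z/E)² = 0.053 × 0.947 × (2.054/0.035)² = 172.86
Round up: n = 173.

173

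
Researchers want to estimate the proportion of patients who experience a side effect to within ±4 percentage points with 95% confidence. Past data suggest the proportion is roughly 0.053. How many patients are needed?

n = 121

For a proportion with margin E = 0.04 at 95% confidence, z = 1.960.
n = p̂(1−p̂)(z/E)² = 0.053 × 0.947 × (1.960/0.04)² = 120.51
Round up: n = 121.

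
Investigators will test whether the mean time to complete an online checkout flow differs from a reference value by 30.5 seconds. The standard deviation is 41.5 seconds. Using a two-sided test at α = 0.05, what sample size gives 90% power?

For a one-sample z-test, n = ((z_{α/2} + z_β)·σ/δ)².
z_{α/2} = 1.960 (two-sided α = 0.05); z_β = 1.282 (power 90% → β = 0.1).
n = (3.242 × 41.5 / 30.5)² = 19.46
Round up: n = 20.

20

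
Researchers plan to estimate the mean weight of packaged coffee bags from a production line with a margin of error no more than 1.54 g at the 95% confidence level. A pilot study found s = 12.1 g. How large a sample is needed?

n = 238

For a mean, the margin of error is E = z·σ/√n, so n = (zσ/E)².
At 95% confidence, z = 1.960.
n = (1.960 × 12.1 / 1.54)² = 237.16
Round up: n = 238.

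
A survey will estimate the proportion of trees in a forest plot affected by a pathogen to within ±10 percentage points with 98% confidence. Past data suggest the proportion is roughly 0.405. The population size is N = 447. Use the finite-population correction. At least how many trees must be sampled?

For a proportion with margin E = 0.1 at 98% confidence, z = 2.326.
n = p̂(1−p̂)(z/E)² = 0.405 × 0.595 × (2.326/0.1)² = 130.37 — call this n₀.
Finite-population correction with N = 447: n = n₀ / (1 + (n₀−1)/N) = 130.37 / 1.289 = 101.14
Round up: n = 102.

n = 102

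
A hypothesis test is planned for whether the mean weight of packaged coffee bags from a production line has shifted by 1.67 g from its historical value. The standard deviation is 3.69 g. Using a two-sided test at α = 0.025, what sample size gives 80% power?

For a one-sample z-test, n = ((z_{α/2} + z_β)·σ/δ)².
z_{α/2} = 2.241 (two-sided α = 0.025); z_β = 0.842 (power 80% → β = 0.2).
n = (3.083 × 3.69 / 1.67)² = 46.41
Round up: n = 47.

47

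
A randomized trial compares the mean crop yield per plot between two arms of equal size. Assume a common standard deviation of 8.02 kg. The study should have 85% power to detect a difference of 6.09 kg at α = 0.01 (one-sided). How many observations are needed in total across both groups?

For two equal groups, n per group = 2·((z_α + z_β)·σ/δ)².
z_α = 2.326; z_β = 1.036 (power 85%).
n = 2 × (3.362 × 8.02 / 6.09)² = 2 × 19.60 = 39.20
Round up: n = 40 per group.
Total across both groups: 2 × 40 = 80.

80 total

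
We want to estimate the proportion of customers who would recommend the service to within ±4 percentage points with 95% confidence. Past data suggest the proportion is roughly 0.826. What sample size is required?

n = 346

For a proportion with margin E = 0.04 at 95% confidence, z = 1.960.
n = p̂(1−p̂)(z/E)² = 0.826 × 0.174 × (1.960/0.04)² = 345.08
Round up: n = 346.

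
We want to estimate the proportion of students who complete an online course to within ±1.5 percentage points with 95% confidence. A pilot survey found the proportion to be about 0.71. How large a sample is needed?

For a proportion with margin E = 0.015 at 95% confidence, z = 1.960.
n = p̂(1−p̂)(z/E)² = 0.71 × 0.29 × (1.960/0.015)² = 3515.49
Round up: n = 3516.

n = 3516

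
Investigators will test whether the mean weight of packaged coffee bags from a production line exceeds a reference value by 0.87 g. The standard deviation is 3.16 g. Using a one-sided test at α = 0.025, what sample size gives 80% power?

For a one-sample z-test, n = ((z_α + z_β)·σ/δ)².
z_α = 1.960 (one-sided α = 0.025); z_β = 0.842 (power 80% → β = 0.2).
n = (2.802 × 3.16 / 0.87)² = 103.58
Round up: n = 104.

104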